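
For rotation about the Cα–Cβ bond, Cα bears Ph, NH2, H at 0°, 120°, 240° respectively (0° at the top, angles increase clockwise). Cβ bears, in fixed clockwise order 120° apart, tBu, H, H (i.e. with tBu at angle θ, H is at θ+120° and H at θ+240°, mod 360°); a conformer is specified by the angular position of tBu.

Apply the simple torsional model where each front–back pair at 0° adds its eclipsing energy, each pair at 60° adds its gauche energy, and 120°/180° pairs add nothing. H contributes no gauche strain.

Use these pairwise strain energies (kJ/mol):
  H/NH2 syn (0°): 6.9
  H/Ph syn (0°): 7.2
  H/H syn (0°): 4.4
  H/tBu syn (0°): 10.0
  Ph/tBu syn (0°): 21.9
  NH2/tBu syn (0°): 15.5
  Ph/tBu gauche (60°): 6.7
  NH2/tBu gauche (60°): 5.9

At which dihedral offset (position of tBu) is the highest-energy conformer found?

0°

tBu at 0° (eclipsed): Ph(0°)/tBu(0°) eclipsed 21.9; NH2(120°)/H(120°) eclipsed 6.9; H(240°)/H(240°) eclipsed 4.4 → 33.2 kJ/mol.
tBu at 60° (staggered): Ph(0°)/tBu(60°) gauche 6.7; NH2(120°)/tBu(60°) gauche 5.9 → 12.6 kJ/mol.
tBu at 120° (eclipsed): Ph(0°)/H(0°) eclipsed 7.2; NH2(120°)/tBu(120°) eclipsed 15.5; H(240°)/H(240°) eclipsed 4.4 → 27.1 kJ/mol.
tBu at 180° (staggered): NH2(120°)/tBu(180°) gauche 5.9 → 5.9 kJ/mol.
tBu at 240° (eclipsed): Ph(0°)/H(0°) eclipsed 7.2; NH2(120°)/H(120°) eclipsed 6.9; H(240°)/tBu(240°) eclipsed 10.0 → 24.1 kJ/mol.
tBu at 300° (staggered): Ph(0°)/tBu(300°) gauche 6.7 → 6.7 kJ/mol.
The maximum (33.2 kJ/mol) occurs with tBu at 0°.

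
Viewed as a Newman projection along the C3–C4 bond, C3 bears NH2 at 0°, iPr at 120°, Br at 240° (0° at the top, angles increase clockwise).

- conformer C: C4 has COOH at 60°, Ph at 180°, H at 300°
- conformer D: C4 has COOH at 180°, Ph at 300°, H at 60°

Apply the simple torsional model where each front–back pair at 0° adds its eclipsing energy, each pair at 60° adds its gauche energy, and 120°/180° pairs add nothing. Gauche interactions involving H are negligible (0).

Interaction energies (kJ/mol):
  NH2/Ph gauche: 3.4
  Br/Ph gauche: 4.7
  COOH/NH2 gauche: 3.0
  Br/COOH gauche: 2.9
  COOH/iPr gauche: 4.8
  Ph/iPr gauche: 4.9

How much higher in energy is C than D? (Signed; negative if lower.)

+1.6 kJ/mol

C (staggered): NH2(0°)/COOH(60°) gauche 3.0; iPr(120°)/COOH(60°) gauche 4.8; iPr(120°)/Ph(180°) gauche 4.9; Br(240°)/Ph(180°) gauche 4.7 → 17.4 kJ/mol.
D (staggered): NH2(0°)/Ph(300°) gauche 3.4; iPr(120°)/COOH(180°) gauche 4.8; Br(240°)/COOH(180°) gauche 2.9; Br(240°)/Ph(300°) gauche 4.7 → 15.8 kJ/mol.
E(C) − E(D) = 17.4 − 15.8 = +1.6 kJ/mol.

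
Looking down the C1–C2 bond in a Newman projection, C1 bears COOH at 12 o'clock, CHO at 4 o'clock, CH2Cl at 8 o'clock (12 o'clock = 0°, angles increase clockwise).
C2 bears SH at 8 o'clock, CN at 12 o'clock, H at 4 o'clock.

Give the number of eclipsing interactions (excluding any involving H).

Non-H eclipsing pairs: COOH(0°)/CN(0°); CH2Cl(240°)/SH(240°) — 2 interactions.

2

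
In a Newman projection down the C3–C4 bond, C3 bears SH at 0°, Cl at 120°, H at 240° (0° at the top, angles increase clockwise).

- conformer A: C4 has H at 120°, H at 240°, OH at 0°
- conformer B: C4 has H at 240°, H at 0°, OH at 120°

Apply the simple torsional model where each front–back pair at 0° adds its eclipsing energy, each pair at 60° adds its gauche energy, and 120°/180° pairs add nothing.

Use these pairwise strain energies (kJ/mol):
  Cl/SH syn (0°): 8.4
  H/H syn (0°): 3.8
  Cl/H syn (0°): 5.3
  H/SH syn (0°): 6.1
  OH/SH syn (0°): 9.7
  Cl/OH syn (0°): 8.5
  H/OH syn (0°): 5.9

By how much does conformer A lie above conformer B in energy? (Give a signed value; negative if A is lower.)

A (eclipsed): SH–OH eclipsed, Cl–H eclipsed, H–H eclipsed; 9.7 + 5.3 + 3.8 = 18.8 kJ/mol.
B (eclipsed): SH–H eclipsed, Cl–OH eclipsed, H–H eclipsed; 6.1 + 8.5 + 3.8 = 18.4 kJ/mol.
E(A) − E(B) = 18.8 − 18.4 = +0.4 kJ/mol.

+0.4 kJ/mol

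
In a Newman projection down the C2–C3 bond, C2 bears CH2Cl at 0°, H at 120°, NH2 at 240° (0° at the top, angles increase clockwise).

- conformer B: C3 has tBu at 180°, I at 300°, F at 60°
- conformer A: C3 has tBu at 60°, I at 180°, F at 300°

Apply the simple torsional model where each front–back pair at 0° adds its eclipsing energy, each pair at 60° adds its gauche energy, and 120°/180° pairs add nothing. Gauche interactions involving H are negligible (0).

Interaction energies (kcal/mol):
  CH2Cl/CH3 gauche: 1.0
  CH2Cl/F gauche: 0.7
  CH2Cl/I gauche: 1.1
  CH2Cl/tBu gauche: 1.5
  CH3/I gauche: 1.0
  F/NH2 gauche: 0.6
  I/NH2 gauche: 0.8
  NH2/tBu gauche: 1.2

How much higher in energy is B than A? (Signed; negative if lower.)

+0.2 kcal/mol

B (staggered): CH2Cl(0°)/I(300°) gauche 1.1; CH2Cl(0°)/F(60°) gauche 0.7; NH2(240°)/tBu(180°) gauche 1.2; NH2(240°)/I(300°) gauche 0.8 → 3.8 kcal/mol.
A (staggered): CH2Cl(0°)/tBu(60°) gauche 1.5; CH2Cl(0°)/F(300°) gauche 0.7; NH2(240°)/I(180°) gauche 0.8; NH2(240°)/F(300°) gauche 0.6 → 3.6 kcal/mol.
E(B) − E(A) = 3.8 − 3.6 = +0.2 kcal/mol.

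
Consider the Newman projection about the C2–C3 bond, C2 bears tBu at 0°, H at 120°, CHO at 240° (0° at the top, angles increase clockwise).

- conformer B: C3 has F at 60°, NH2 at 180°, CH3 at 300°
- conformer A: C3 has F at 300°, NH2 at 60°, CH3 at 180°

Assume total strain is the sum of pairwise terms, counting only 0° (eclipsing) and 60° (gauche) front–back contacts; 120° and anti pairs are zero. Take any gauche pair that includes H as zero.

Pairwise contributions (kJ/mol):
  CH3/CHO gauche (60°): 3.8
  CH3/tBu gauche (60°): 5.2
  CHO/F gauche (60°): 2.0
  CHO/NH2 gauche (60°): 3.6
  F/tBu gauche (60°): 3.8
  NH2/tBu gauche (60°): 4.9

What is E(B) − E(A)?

B (staggered): tBu–F gauche, tBu–CH3 gauche, CHO–NH2 gauche, CHO–CH3 gauche; 3.8 + 5.2 + 3.6 + 3.8 = 16.4 kJ/mol.
A (staggered): tBu–F gauche, tBu–NH2 gauche, CHO–F gauche, CHO–CH3 gauche; 3.8 + 4.9 + 2.0 + 3.8 = 14.5 kJ/mol.
E(B) − E(A) = 16.4 − 14.5 = +1.9 kJ/mol.

+1.9 kJ/mol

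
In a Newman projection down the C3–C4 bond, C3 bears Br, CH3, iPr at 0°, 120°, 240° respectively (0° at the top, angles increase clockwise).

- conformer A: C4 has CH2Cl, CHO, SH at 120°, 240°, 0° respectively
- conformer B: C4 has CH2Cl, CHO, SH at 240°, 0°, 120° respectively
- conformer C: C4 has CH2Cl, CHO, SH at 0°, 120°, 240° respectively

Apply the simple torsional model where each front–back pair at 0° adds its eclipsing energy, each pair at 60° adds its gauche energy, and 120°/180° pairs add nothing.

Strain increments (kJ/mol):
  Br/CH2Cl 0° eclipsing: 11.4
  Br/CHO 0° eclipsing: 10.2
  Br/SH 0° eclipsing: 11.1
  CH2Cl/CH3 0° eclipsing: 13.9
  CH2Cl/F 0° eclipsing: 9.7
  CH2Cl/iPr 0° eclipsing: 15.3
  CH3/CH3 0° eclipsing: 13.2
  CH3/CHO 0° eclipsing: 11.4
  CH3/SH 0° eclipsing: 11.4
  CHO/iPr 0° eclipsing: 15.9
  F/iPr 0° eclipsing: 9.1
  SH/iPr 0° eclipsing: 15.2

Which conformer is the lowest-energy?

B

A is eclipsed. Br at 0° is eclipsed with SH at 0° (11.1); CH3 at 120° is eclipsed with CH2Cl at 120° (13.9); iPr at 240° is eclipsed with CHO at 240° (15.9). Total 40.9 kJ/mol.
B is eclipsed. Br at 0° is eclipsed with CHO at 0° (10.2); CH3 at 120° is eclipsed with SH at 120° (11.4); iPr at 240° is eclipsed with CH2Cl at 240° (15.3). Total 36.9 kJ/mol.
C is eclipsed. Br at 0° is eclipsed with CH2Cl at 0° (11.4); CH3 at 120° is eclipsed with CHO at 120° (11.4); iPr at 240° is eclipsed with SH at 240° (15.2). Total 38.0 kJ/mol.
B has the lowest total (36.9 kJ/mol).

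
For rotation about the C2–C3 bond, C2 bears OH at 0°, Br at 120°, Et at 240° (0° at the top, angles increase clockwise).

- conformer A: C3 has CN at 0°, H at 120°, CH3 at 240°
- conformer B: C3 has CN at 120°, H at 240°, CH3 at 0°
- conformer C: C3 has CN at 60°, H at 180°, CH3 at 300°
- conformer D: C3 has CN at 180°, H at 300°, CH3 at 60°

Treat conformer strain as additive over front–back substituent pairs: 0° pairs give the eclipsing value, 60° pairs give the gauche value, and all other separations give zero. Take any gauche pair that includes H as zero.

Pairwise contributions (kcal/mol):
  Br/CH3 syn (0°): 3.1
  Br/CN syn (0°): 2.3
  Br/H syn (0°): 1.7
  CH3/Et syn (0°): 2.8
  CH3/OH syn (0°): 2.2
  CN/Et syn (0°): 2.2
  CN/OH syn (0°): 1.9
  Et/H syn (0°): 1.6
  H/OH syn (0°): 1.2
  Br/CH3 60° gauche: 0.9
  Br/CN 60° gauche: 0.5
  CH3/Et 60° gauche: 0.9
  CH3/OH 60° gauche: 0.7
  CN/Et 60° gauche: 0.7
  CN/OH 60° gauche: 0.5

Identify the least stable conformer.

A (eclipsed): OH(0°)/CN(0°) eclipsed 1.9; Br(120°)/H(120°) eclipsed 1.7; Et(240°)/CH3(240°) eclipsed 2.8 → 6.4 kcal/mol.
B (eclipsed): OH(0°)/CH3(0°) eclipsed 2.2; Br(120°)/CN(120°) eclipsed 2.3; Et(240°)/H(240°) eclipsed 1.6 → 6.1 kcal/mol.
C (staggered): OH(0°)/CN(60°) gauche 0.5; OH(0°)/CH3(300°) gauche 0.7; Br(120°)/CN(60°) gauche 0.5; Et(240°)/CH3(300°) gauche 0.9 → 2.6 kcal/mol.
D (staggered): OH(0°)/CH3(60°) gauche 0.7; Br(120°)/CN(180°) gauche 0.5; Br(120°)/CH3(60°) gauche 0.9; Et(240°)/CN(180°) gauche 0.7 → 2.8 kcal/mol.
A has the highest total (6.4 kcal/mol).

A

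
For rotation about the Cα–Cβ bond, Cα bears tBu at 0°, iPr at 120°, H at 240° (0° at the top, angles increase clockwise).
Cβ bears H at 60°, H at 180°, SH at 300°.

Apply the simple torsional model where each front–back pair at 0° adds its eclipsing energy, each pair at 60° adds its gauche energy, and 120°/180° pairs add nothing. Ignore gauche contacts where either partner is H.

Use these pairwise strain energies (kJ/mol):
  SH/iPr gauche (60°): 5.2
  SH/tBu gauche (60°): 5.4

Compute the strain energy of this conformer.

This conformer is staggered. tBu at 0° is gauche with SH at 300° (5.4). Total 5.4 kJ/mol.

5.4 kJ/mol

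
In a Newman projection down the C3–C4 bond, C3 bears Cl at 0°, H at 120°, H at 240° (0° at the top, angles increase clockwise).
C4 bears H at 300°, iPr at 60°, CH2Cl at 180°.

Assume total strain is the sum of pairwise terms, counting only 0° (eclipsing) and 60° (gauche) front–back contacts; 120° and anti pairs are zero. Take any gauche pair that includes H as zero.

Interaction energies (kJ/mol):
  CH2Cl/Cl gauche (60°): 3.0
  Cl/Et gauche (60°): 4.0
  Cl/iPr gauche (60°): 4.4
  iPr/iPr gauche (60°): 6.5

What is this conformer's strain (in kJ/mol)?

4.4 kJ/mol

This conformer (staggered): Cl(0°)/iPr(60°) gauche 4.4 → 4.4 kJ/mol.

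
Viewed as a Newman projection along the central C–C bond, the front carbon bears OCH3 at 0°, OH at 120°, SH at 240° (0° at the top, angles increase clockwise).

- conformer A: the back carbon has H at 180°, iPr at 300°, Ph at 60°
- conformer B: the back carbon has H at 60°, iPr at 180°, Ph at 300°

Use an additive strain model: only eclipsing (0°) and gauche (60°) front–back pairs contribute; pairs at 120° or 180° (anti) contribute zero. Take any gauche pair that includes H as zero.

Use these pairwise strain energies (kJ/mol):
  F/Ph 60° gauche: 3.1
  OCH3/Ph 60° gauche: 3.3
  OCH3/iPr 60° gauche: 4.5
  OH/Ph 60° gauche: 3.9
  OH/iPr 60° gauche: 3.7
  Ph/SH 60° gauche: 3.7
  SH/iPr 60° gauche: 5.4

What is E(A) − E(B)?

+1.0 kJ/mol

A is staggered. OCH3 at 0° is gauche with iPr at 300° (4.5); OCH3 at 0° is gauche with Ph at 60° (3.3); OH at 120° is gauche with Ph at 60° (3.9); SH at 240° is gauche with iPr at 300° (5.4). Total 17.1 kJ/mol.
B is staggered. OCH3 at 0° is gauche with Ph at 300° (3.3); OH at 120° is gauche with iPr at 180° (3.7); SH at 240° is gauche with iPr at 180° (5.4); SH at 240° is gauche with Ph at 300° (3.7). Total 16.1 kJ/mol.
E(A) − E(B) = 17.1 − 16.1 = +1.0 kJ/mol.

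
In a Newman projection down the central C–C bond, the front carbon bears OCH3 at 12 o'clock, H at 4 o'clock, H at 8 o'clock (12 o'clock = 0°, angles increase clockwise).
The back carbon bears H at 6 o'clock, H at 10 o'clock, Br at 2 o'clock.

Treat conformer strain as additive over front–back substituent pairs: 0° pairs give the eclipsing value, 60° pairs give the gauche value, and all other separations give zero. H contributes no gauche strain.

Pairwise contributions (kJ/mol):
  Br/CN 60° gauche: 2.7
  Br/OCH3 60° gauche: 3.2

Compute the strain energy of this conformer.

This conformer (staggered): OCH3(0°)/Br(60°) gauche 3.2 → 3.2 kJ/mol.

3.2 kJ/mol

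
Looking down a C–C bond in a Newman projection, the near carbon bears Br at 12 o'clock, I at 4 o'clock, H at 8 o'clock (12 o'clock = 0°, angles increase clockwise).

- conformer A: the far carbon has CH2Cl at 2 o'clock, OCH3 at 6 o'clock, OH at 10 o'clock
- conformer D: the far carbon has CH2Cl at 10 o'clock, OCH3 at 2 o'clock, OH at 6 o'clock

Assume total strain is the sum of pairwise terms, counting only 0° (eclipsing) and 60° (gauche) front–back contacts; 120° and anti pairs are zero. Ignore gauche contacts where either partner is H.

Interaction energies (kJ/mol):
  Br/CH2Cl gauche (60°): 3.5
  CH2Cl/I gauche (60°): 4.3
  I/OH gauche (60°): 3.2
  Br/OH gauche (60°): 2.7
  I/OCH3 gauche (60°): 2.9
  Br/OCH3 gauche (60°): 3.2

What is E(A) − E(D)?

+0.6 kJ/mol

A (staggered): Br(0°)/CH2Cl(60°) gauche 3.5; Br(0°)/OH(300°) gauche 2.7; I(120°)/CH2Cl(60°) gauche 4.3; I(120°)/OCH3(180°) gauche 2.9 → 13.4 kJ/mol.
D (staggered): Br(0°)/CH2Cl(300°) gauche 3.5; Br(0°)/OCH3(60°) gauche 3.2; I(120°)/OCH3(60°) gauche 2.9; I(120°)/OH(180°) gauche 3.2 → 12.8 kJ/mol.
E(A) − E(D) = 13.4 − 12.8 = +0.6 kJ/mol.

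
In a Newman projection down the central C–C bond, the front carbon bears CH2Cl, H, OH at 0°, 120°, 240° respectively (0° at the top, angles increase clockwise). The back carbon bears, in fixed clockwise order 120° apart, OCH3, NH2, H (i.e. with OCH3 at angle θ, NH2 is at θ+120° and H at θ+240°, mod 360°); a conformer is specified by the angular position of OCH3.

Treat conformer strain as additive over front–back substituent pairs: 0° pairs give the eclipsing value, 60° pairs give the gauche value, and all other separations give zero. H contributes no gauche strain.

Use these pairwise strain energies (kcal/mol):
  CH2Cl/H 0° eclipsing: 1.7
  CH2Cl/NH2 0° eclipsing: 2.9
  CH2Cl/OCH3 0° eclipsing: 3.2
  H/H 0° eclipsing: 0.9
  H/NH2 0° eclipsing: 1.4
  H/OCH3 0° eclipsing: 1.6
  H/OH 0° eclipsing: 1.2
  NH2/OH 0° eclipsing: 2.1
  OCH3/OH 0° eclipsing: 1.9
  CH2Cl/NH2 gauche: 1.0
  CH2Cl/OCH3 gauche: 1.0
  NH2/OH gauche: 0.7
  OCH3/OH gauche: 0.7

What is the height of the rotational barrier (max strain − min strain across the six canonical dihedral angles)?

4.1 kcal/mol

OCH3 at 0° (eclipsed): CH2Cl–OCH3 eclipsed, H–NH2 eclipsed, OH–H eclipsed; 3.2 + 1.4 + 1.2 = 5.8 kcal/mol.
OCH3 at 60° (staggered): CH2Cl–OCH3 gauche, OH–NH2 gauche; 1.0 + 0.7 = 1.7 kcal/mol.
OCH3 at 120° (eclipsed): CH2Cl–H eclipsed, H–OCH3 eclipsed, OH–NH2 eclipsed; 1.7 + 1.6 + 2.1 = 5.4 kcal/mol.
OCH3 at 180° (staggered): CH2Cl–NH2 gauche, OH–OCH3 gauche, OH–NH2 gauche; 1.0 + 0.7 + 0.7 = 2.4 kcal/mol.
OCH3 at 240° (eclipsed): CH2Cl–NH2 eclipsed, H–H eclipsed, OH–OCH3 eclipsed; 2.9 + 0.9 + 1.9 = 5.7 kcal/mol.
OCH3 at 300° (staggered): CH2Cl–OCH3 gauche, CH2Cl–NH2 gauche, OH–OCH3 gauche; 1.0 + 1.0 + 0.7 = 2.7 kcal/mol.
Max at 0° (5.8 kcal/mol), min at 60° (1.7 kcal/mol); barrier = 4.1 kcal/mol.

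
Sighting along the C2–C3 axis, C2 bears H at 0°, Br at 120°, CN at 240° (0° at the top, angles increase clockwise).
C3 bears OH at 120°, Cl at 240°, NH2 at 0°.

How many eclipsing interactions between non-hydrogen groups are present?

2

Non-H eclipsing pairs: Br(120°)/OH(120°); CN(240°)/Cl(240°) — 2 interactions.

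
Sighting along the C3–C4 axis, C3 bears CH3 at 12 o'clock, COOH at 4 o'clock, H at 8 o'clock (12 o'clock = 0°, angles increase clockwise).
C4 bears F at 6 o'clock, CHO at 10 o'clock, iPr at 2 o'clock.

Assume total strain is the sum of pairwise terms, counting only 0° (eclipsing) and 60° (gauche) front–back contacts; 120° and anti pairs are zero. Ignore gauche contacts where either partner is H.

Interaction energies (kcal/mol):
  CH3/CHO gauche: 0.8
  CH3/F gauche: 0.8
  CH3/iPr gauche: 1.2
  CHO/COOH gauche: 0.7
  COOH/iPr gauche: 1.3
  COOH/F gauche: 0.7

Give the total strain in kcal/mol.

4.0 kcal/mol

This conformer (staggered): CH3–CHO gauche, CH3–iPr gauche, COOH–F gauche, COOH–iPr gauche; 0.8 + 1.2 + 0.7 + 1.3 = 4.0 kcal/mol.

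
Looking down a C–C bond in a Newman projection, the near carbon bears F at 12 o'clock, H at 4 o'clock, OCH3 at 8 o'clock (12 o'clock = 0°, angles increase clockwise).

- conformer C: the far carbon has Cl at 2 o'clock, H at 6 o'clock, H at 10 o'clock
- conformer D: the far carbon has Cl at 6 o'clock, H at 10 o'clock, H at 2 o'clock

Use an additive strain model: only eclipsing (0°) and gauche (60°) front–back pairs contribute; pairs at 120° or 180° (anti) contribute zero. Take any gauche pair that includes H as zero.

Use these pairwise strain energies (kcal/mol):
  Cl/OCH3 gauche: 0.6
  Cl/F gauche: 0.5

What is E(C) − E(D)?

C (staggered): F(0°)/Cl(60°) gauche 0.5 → 0.5 kcal/mol.
D (staggered): OCH3(240°)/Cl(180°) gauche 0.6 → 0.6 kcal/mol.
E(C) − E(D) = 0.5 − 0.6 = -0.1 kcal/mol.

-0.1 kcal/mol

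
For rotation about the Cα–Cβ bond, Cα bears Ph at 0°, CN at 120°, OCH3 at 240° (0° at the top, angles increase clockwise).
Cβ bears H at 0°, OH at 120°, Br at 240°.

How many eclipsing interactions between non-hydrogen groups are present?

2

Non-H eclipsing pairs: CN(120°)/OH(120°); OCH3(240°)/Br(240°) — 2 interactions.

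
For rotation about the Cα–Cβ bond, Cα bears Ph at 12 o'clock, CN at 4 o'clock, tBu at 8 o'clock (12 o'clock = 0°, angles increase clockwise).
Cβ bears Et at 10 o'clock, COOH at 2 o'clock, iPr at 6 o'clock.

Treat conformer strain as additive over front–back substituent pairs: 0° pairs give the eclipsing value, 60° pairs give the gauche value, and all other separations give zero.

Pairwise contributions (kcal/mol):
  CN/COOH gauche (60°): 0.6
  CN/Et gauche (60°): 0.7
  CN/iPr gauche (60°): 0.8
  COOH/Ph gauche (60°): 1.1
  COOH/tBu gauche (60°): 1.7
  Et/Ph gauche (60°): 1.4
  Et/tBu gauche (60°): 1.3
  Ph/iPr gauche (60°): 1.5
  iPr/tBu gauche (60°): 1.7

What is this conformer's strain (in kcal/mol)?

This conformer (staggered): Ph–Et gauche, Ph–COOH gauche, CN–COOH gauche, CN–iPr gauche, tBu–Et gauche, tBu–iPr gauche; 1.4 + 1.1 + 0.6 + 0.8 + 1.3 + 1.7 = 6.9 kcal/mol.

6.9 kcal/mol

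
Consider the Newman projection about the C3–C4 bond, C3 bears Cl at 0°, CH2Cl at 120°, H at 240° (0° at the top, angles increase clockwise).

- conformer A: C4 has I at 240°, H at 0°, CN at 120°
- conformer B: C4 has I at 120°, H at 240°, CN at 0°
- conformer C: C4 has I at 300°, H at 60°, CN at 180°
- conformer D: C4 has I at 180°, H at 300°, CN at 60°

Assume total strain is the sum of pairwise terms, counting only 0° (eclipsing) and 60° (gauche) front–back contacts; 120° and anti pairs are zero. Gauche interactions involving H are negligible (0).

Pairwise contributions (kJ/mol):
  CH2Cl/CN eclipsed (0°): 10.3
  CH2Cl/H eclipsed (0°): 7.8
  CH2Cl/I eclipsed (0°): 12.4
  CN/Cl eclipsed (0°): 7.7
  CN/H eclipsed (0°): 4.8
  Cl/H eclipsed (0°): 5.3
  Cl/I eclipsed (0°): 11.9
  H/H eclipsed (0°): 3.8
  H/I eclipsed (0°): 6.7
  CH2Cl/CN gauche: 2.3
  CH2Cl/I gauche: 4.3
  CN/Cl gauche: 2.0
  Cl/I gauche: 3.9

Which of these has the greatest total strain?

B

A (eclipsed): Cl(0°)/H(0°) eclipsed 5.3; CH2Cl(120°)/CN(120°) eclipsed 10.3; H(240°)/I(240°) eclipsed 6.7 → 22.3 kJ/mol.
B (eclipsed): Cl(0°)/CN(0°) eclipsed 7.7; CH2Cl(120°)/I(120°) eclipsed 12.4; H(240°)/H(240°) eclipsed 3.8 → 23.9 kJ/mol.
C (staggered): Cl(0°)/I(300°) gauche 3.9; CH2Cl(120°)/CN(180°) gauche 2.3 → 6.2 kJ/mol.
D (staggered): Cl(0°)/CN(60°) gauche 2.0; CH2Cl(120°)/I(180°) gauche 4.3; CH2Cl(120°)/CN(60°) gauche 2.3 → 8.6 kJ/mol.
B has the highest total (23.9 kJ/mol).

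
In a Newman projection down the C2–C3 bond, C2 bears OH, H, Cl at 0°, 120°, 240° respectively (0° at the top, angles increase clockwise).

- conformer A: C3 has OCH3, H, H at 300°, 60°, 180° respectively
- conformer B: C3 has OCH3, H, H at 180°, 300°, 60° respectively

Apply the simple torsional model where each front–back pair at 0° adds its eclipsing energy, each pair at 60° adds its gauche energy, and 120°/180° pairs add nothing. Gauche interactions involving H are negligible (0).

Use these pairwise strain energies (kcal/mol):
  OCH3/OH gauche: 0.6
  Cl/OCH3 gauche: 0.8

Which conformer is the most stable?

B

A is staggered. OH at 0° is gauche with OCH3 at 300° (0.6); Cl at 240° is gauche with OCH3 at 300° (0.8). Total 1.4 kcal/mol.
B is staggered. Cl at 240° is gauche with OCH3 at 180° (0.8). Total 0.8 kcal/mol.
B has the lowest total (0.8 kcal/mol).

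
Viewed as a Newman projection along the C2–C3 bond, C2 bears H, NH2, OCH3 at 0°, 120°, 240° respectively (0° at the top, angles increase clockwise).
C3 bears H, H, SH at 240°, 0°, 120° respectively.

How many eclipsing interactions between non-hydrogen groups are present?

Non-H eclipsing pairs: NH2(120°)/SH(120°) — 1 interaction.

1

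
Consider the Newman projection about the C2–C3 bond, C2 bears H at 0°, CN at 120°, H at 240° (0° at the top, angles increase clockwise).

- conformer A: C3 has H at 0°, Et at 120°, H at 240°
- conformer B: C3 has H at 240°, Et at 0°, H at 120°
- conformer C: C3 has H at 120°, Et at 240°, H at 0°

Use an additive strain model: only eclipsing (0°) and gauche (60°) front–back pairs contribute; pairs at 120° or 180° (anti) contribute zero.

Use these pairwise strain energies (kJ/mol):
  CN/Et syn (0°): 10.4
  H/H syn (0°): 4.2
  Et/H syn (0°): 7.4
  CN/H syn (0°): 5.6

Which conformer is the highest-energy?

A

A (eclipsed): H–H eclipsed, CN–Et eclipsed, H–H eclipsed; 4.2 + 10.4 + 4.2 = 18.8 kJ/mol.
B (eclipsed): H–Et eclipsed, CN–H eclipsed, H–H eclipsed; 7.4 + 5.6 + 4.2 = 17.2 kJ/mol.
C (eclipsed): H–H eclipsed, CN–H eclipsed, H–Et eclipsed; 4.2 + 5.6 + 7.4 = 17.2 kJ/mol.
A has the highest total (18.8 kJ/mol).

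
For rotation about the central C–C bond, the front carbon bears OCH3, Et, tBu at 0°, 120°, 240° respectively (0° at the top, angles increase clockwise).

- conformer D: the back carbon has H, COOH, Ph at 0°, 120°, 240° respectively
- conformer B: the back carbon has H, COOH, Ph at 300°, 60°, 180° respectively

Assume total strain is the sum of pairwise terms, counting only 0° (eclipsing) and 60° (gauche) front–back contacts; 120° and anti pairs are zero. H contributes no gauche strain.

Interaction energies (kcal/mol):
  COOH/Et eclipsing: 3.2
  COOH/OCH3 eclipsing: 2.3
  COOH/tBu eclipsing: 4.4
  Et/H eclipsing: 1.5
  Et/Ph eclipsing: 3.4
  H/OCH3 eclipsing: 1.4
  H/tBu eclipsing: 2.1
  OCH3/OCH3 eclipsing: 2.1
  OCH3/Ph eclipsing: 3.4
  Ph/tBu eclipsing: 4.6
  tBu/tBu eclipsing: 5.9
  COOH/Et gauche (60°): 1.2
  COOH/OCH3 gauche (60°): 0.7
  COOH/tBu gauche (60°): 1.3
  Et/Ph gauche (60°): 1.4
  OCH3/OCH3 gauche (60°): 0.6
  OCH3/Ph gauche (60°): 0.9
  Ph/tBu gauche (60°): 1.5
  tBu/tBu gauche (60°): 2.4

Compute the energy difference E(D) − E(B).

D (eclipsed): OCH3(0°)/H(0°) eclipsed 1.4; Et(120°)/COOH(120°) eclipsed 3.2; tBu(240°)/Ph(240°) eclipsed 4.6 → 9.2 kcal/mol.
B (staggered): OCH3(0°)/COOH(60°) gauche 0.7; Et(120°)/COOH(60°) gauche 1.2; Et(120°)/Ph(180°) gauche 1.4; tBu(240°)/Ph(180°) gauche 1.5 → 4.8 kcal/mol.
E(D) − E(B) = 9.2 − 4.8 = +4.4 kcal/mol.

+4.4 kcal/mol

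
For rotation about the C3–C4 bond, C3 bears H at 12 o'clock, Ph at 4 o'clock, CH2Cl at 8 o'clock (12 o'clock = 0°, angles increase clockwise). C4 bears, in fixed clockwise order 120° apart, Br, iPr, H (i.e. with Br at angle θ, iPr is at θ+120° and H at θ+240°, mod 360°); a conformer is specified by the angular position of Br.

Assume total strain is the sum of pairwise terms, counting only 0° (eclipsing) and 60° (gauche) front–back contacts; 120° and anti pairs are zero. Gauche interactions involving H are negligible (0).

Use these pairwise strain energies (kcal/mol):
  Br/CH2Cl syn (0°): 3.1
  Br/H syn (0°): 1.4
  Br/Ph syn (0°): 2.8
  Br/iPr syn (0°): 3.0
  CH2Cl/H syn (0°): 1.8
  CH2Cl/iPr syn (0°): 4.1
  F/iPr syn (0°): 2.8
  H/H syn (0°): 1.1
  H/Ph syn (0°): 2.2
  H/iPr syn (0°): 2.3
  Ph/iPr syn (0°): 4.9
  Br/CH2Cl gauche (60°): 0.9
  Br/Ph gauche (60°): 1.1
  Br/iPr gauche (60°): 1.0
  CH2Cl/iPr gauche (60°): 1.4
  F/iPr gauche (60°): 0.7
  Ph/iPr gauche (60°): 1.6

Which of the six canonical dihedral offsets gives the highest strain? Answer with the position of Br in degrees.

0°

Br at 0° (eclipsed): H–Br eclipsed, Ph–iPr eclipsed, CH2Cl–H eclipsed; 1.4 + 4.9 + 1.8 = 8.1 kcal/mol.
Br at 60° (staggered): Ph–Br gauche, Ph–iPr gauche, CH2Cl–iPr gauche; 1.1 + 1.6 + 1.4 = 4.1 kcal/mol.
Br at 120° (eclipsed): H–H eclipsed, Ph–Br eclipsed, CH2Cl–iPr eclipsed; 1.1 + 2.8 + 4.1 = 8.0 kcal/mol.
Br at 180° (staggered): Ph–Br gauche, CH2Cl–Br gauche, CH2Cl–iPr gauche; 1.1 + 0.9 + 1.4 = 3.4 kcal/mol.
Br at 240° (eclipsed): H–iPr eclipsed, Ph–H eclipsed, CH2Cl–Br eclipsed; 2.3 + 2.2 + 3.1 = 7.6 kcal/mol.
Br at 300° (staggered): Ph–iPr gauche, CH2Cl–Br gauche; 1.6 + 0.9 = 2.5 kcal/mol.
The maximum (8.1 kcal/mol) occurs with Br at 0°.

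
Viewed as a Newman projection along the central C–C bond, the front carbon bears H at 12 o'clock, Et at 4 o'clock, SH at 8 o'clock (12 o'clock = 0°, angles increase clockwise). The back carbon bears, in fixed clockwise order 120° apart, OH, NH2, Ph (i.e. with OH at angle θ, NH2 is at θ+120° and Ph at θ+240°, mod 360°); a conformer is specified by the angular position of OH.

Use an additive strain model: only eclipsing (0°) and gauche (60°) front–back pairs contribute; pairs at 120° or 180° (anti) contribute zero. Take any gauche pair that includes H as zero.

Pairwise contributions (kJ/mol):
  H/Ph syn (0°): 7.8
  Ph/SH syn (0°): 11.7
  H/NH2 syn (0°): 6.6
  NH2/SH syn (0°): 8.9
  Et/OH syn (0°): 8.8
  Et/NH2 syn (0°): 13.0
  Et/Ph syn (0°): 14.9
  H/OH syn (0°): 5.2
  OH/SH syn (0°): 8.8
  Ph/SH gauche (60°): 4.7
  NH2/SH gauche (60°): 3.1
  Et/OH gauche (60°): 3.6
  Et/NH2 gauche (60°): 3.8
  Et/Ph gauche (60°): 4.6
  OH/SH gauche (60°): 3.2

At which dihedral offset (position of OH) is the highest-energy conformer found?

240°

OH at 0° (eclipsed): H(0°)/OH(0°) eclipsed 5.2; Et(120°)/NH2(120°) eclipsed 13.0; SH(240°)/Ph(240°) eclipsed 11.7 → 29.9 kJ/mol.
OH at 60° (staggered): Et(120°)/OH(60°) gauche 3.6; Et(120°)/NH2(180°) gauche 3.8; SH(240°)/NH2(180°) gauche 3.1; SH(240°)/Ph(300°) gauche 4.7 → 15.2 kJ/mol.
OH at 120° (eclipsed): H(0°)/Ph(0°) eclipsed 7.8; Et(120°)/OH(120°) eclipsed 8.8; SH(240°)/NH2(240°) eclipsed 8.9 → 25.5 kJ/mol.
OH at 180° (staggered): Et(120°)/OH(180°) gauche 3.6; Et(120°)/Ph(60°) gauche 4.6; SH(240°)/OH(180°) gauche 3.2; SH(240°)/NH2(300°) gauche 3.1 → 14.5 kJ/mol.
OH at 240° (eclipsed): H(0°)/NH2(0°) eclipsed 6.6; Et(120°)/Ph(120°) eclipsed 14.9; SH(240°)/OH(240°) eclipsed 8.8 → 30.3 kJ/mol.
OH at 300° (staggered): Et(120°)/NH2(60°) gauche 3.8; Et(120°)/Ph(180°) gauche 4.6; SH(240°)/OH(300°) gauche 3.2; SH(240°)/Ph(180°) gauche 4.7 → 16.3 kJ/mol.
The maximum (30.3 kJ/mol) occurs with OH at 240°.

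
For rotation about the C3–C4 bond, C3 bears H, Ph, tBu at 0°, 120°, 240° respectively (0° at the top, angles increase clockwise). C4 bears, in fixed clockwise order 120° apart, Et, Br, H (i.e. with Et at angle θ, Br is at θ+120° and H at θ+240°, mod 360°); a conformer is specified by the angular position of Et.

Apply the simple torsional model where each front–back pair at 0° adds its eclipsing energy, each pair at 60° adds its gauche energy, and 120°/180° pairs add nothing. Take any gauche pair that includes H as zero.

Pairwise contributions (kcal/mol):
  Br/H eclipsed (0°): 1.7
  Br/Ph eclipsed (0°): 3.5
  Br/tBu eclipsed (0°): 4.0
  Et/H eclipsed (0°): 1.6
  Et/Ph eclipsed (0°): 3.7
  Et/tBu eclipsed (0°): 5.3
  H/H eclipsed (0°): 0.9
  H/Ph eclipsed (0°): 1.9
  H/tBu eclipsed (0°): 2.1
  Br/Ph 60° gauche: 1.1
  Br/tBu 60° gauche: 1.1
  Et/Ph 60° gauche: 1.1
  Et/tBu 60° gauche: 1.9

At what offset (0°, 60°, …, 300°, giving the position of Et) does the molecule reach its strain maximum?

240°

Et at 0° (eclipsed): H(0°)/Et(0°) eclipsed 1.6; Ph(120°)/Br(120°) eclipsed 3.5; tBu(240°)/H(240°) eclipsed 2.1 → 7.2 kcal/mol.
Et at 60° (staggered): Ph(120°)/Et(60°) gauche 1.1; Ph(120°)/Br(180°) gauche 1.1; tBu(240°)/Br(180°) gauche 1.1 → 3.3 kcal/mol.
Et at 120° (eclipsed): H(0°)/H(0°) eclipsed 0.9; Ph(120°)/Et(120°) eclipsed 3.7; tBu(240°)/Br(240°) eclipsed 4.0 → 8.6 kcal/mol.
Et at 180° (staggered): Ph(120°)/Et(180°) gauche 1.1; tBu(240°)/Et(180°) gauche 1.9; tBu(240°)/Br(300°) gauche 1.1 → 4.1 kcal/mol.
Et at 240° (eclipsed): H(0°)/Br(0°) eclipsed 1.7; Ph(120°)/H(120°) eclipsed 1.9; tBu(240°)/Et(240°) eclipsed 5.3 → 8.9 kcal/mol.
Et at 300° (staggered): Ph(120°)/Br(60°) gauche 1.1; tBu(240°)/Et(300°) gauche 1.9 → 3.0 kcal/mol.
The maximum (8.9 kcal/mol) occurs with Et at 240°.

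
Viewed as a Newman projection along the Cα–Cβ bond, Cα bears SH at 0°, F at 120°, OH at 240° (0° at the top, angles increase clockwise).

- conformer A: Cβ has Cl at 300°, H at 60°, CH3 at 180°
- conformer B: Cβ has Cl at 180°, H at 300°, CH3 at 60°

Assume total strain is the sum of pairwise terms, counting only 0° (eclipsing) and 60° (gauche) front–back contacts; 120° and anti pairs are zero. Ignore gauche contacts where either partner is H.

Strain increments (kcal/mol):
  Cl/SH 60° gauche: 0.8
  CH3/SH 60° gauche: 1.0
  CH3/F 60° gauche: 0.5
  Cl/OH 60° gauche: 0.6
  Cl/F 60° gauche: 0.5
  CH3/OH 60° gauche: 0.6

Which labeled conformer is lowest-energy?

A

A (staggered): SH–Cl gauche, F–CH3 gauche, OH–Cl gauche, OH–CH3 gauche; 0.8 + 0.5 + 0.6 + 0.6 = 2.5 kcal/mol.
B (staggered): SH–CH3 gauche, F–Cl gauche, F–CH3 gauche, OH–Cl gauche; 1.0 + 0.5 + 0.5 + 0.6 = 2.6 kcal/mol.
A has the lowest total (2.5 kcal/mol).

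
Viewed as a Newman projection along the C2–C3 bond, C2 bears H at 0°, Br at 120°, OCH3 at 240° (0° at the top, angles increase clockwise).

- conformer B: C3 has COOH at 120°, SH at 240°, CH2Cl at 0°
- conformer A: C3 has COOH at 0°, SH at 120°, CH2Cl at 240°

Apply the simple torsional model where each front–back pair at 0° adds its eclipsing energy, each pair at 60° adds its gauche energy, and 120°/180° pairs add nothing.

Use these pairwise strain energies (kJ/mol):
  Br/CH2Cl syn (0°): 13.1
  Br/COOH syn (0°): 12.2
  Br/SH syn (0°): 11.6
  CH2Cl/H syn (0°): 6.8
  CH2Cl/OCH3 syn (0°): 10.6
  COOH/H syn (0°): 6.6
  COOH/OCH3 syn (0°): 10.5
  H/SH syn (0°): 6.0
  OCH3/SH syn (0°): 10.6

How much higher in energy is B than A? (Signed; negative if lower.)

+0.8 kJ/mol

B is eclipsed. H at 0° is eclipsed with CH2Cl at 0° (6.8); Br at 120° is eclipsed with COOH at 120° (12.2); OCH3 at 240° is eclipsed with SH at 240° (10.6). Total 29.6 kJ/mol.
A is eclipsed. H at 0° is eclipsed with COOH at 0° (6.6); Br at 120° is eclipsed with SH at 120° (11.6); OCH3 at 240° is eclipsed with CH2Cl at 240° (10.6). Total 28.8 kJ/mol.
E(B) − E(A) = 29.6 − 28.8 = +0.8 kJ/mol.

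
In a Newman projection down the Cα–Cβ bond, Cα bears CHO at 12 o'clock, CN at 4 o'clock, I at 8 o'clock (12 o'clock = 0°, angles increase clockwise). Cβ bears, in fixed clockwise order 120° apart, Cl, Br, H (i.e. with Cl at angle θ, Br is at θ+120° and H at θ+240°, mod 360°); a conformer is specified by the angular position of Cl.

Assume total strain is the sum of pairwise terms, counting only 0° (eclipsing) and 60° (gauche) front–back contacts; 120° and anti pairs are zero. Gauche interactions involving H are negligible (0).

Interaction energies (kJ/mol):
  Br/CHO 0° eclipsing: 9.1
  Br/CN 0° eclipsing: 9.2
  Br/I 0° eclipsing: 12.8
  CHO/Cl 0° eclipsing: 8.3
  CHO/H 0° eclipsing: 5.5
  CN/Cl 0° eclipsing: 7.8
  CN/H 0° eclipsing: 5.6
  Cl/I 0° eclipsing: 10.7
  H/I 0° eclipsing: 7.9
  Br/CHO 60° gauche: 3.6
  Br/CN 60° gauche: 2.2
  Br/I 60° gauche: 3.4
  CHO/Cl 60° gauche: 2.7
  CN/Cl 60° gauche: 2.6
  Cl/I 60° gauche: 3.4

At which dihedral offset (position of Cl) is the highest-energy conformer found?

120°

Cl at 0° (eclipsed): CHO(0°)/Cl(0°) eclipsed 8.3; CN(120°)/Br(120°) eclipsed 9.2; I(240°)/H(240°) eclipsed 7.9 → 25.4 kJ/mol.
Cl at 60° (staggered): CHO(0°)/Cl(60°) gauche 2.7; CN(120°)/Cl(60°) gauche 2.6; CN(120°)/Br(180°) gauche 2.2; I(240°)/Br(180°) gauche 3.4 → 10.9 kJ/mol.
Cl at 120° (eclipsed): CHO(0°)/H(0°) eclipsed 5.5; CN(120°)/Cl(120°) eclipsed 7.8; I(240°)/Br(240°) eclipsed 12.8 → 26.1 kJ/mol.
Cl at 180° (staggered): CHO(0°)/Br(300°) gauche 3.6; CN(120°)/Cl(180°) gauche 2.6; I(240°)/Cl(180°) gauche 3.4; I(240°)/Br(300°) gauche 3.4 → 13.0 kJ/mol.
Cl at 240° (eclipsed): CHO(0°)/Br(0°) eclipsed 9.1; CN(120°)/H(120°) eclipsed 5.6; I(240°)/Cl(240°) eclipsed 10.7 → 25.4 kJ/mol.
Cl at 300° (staggered): CHO(0°)/Cl(300°) gauche 2.7; CHO(0°)/Br(60°) gauche 3.6; CN(120°)/Br(60°) gauche 2.2; I(240°)/Cl(300°) gauche 3.4 → 11.9 kJ/mol.
The maximum (26.1 kJ/mol) occurs with Cl at 120°.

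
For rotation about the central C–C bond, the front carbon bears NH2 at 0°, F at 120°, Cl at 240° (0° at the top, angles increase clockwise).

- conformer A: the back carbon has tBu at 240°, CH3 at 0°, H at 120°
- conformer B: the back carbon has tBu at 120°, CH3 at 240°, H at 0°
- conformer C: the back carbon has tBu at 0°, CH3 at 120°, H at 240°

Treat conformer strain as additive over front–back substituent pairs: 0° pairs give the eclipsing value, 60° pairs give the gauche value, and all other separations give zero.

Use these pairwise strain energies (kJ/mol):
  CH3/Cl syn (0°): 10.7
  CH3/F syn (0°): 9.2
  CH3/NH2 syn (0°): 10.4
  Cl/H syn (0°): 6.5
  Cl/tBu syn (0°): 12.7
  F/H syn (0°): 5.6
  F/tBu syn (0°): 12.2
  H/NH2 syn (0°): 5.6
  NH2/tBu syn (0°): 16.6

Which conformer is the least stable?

C

A is eclipsed. NH2 at 0° is eclipsed with CH3 at 0° (10.4); F at 120° is eclipsed with H at 120° (5.6); Cl at 240° is eclipsed with tBu at 240° (12.7). Total 28.7 kJ/mol.
B is eclipsed. NH2 at 0° is eclipsed with H at 0° (5.6); F at 120° is eclipsed with tBu at 120° (12.2); Cl at 240° is eclipsed with CH3 at 240° (10.7). Total 28.5 kJ/mol.
C is eclipsed. NH2 at 0° is eclipsed with tBu at 0° (16.6); F at 120° is eclipsed with CH3 at 120° (9.2); Cl at 240° is eclipsed with H at 240° (6.5). Total 32.3 kJ/mol.
C has the highest total (32.3 kJ/mol).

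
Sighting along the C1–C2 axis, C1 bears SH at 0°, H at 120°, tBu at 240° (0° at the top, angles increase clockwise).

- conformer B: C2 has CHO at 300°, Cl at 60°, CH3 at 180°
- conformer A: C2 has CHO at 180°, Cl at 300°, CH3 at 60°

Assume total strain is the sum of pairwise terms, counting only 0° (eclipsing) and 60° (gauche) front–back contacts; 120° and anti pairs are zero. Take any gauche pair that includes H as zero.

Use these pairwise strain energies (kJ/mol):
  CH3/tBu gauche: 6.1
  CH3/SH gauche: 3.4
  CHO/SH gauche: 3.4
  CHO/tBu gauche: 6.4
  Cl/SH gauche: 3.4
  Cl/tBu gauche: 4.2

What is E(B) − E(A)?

B (staggered): SH(0°)/CHO(300°) gauche 3.4; SH(0°)/Cl(60°) gauche 3.4; tBu(240°)/CHO(300°) gauche 6.4; tBu(240°)/CH3(180°) gauche 6.1 → 19.3 kJ/mol.
A (staggered): SH(0°)/Cl(300°) gauche 3.4; SH(0°)/CH3(60°) gauche 3.4; tBu(240°)/CHO(180°) gauche 6.4; tBu(240°)/Cl(300°) gauche 4.2 → 17.4 kJ/mol.
E(B) − E(A) = 19.3 − 17.4 = +1.9 kJ/mol.

+1.9 kJ/mol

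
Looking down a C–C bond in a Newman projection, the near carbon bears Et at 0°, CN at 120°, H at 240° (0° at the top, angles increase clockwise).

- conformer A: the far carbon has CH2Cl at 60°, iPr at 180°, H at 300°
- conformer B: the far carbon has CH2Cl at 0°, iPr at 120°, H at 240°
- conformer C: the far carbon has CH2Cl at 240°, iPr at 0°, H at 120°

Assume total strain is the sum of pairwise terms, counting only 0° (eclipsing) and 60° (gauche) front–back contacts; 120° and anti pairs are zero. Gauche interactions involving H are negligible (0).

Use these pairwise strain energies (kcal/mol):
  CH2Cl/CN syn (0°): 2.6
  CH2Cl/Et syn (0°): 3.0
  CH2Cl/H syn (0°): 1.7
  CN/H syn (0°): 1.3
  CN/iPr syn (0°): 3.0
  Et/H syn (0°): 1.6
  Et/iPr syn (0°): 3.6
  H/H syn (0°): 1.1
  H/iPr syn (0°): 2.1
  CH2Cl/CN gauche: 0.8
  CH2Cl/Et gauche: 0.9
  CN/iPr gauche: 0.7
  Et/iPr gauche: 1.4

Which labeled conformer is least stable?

B

A is staggered. Et at 0° is gauche with CH2Cl at 60° (0.9); CN at 120° is gauche with CH2Cl at 60° (0.8); CN at 120° is gauche with iPr at 180° (0.7). Total 2.4 kcal/mol.
B is eclipsed. Et at 0° is eclipsed with CH2Cl at 0° (3.0); CN at 120° is eclipsed with iPr at 120° (3.0); H at 240° is eclipsed with H at 240° (1.1). Total 7.1 kcal/mol.
C is eclipsed. Et at 0° is eclipsed with iPr at 0° (3.6); CN at 120° is eclipsed with H at 120° (1.3); H at 240° is eclipsed with CH2Cl at 240° (1.7). Total 6.6 kcal/mol.
B has the highest total (7.1 kcal/mol).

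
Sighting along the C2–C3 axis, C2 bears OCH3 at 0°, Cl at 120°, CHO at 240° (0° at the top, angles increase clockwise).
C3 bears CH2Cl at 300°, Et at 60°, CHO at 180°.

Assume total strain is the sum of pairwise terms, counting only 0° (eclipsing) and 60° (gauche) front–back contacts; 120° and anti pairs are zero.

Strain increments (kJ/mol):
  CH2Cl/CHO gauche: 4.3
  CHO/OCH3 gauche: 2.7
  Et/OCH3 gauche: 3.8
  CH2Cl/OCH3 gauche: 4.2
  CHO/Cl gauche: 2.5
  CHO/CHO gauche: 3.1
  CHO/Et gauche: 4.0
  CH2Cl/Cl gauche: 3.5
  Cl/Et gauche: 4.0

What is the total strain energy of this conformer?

21.9 kJ/mol

This conformer (staggered): OCH3(0°)/CH2Cl(300°) gauche 4.2; OCH3(0°)/Et(60°) gauche 3.8; Cl(120°)/Et(60°) gauche 4.0; Cl(120°)/CHO(180°) gauche 2.5; CHO(240°)/CH2Cl(300°) gauche 4.3; CHO(240°)/CHO(180°) gauche 3.1 → 21.9 kJ/mol.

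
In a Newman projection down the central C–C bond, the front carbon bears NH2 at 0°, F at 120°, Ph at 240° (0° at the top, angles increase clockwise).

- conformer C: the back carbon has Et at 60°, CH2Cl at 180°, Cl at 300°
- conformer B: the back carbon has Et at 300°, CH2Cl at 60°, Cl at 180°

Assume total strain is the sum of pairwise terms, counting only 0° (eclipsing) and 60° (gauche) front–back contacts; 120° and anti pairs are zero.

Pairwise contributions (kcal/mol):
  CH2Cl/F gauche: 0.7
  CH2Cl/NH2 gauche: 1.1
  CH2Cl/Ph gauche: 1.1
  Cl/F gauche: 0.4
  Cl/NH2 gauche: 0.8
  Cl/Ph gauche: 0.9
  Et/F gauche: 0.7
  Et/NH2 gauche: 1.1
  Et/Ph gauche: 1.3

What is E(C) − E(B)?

C (staggered): NH2(0°)/Et(60°) gauche 1.1; NH2(0°)/Cl(300°) gauche 0.8; F(120°)/Et(60°) gauche 0.7; F(120°)/CH2Cl(180°) gauche 0.7; Ph(240°)/CH2Cl(180°) gauche 1.1; Ph(240°)/Cl(300°) gauche 0.9 → 5.3 kcal/mol.
B (staggered): NH2(0°)/Et(300°) gauche 1.1; NH2(0°)/CH2Cl(60°) gauche 1.1; F(120°)/CH2Cl(60°) gauche 0.7; F(120°)/Cl(180°) gauche 0.4; Ph(240°)/Et(300°) gauche 1.3; Ph(240°)/Cl(180°) gauche 0.9 → 5.5 kcal/mol.
E(C) − E(B) = 5.3 − 5.5 = -0.2 kcal/mol.

-0.2 kcal/mol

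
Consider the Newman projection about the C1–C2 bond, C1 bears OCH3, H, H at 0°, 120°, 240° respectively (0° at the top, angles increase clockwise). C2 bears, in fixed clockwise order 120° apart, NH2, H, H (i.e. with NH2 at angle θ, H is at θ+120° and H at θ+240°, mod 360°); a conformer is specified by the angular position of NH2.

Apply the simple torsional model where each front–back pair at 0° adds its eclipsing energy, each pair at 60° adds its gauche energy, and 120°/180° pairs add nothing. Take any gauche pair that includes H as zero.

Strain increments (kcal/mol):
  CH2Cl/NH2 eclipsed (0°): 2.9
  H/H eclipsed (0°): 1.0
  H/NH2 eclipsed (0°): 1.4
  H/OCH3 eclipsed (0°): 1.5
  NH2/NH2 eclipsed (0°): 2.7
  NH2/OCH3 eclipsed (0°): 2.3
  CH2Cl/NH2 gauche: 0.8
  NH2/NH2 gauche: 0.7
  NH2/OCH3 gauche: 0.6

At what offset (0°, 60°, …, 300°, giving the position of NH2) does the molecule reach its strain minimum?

NH2 at 0° (eclipsed): OCH3–NH2 eclipsed, H–H eclipsed, H–H eclipsed; 2.3 + 1.0 + 1.0 = 4.3 kcal/mol.
NH2 at 60° (staggered): OCH3–NH2 gauche; 0.6 = 0.6 kcal/mol.
NH2 at 120° (eclipsed): OCH3–H eclipsed, H–NH2 eclipsed, H–H eclipsed; 1.5 + 1.4 + 1.0 = 3.9 kcal/mol.
NH2 at 180° (staggered): no non-H gauche contacts → 0.0 kcal/mol.
NH2 at 240° (eclipsed): OCH3–H eclipsed, H–H eclipsed, H–NH2 eclipsed; 1.5 + 1.0 + 1.4 = 3.9 kcal/mol.
NH2 at 300° (staggered): OCH3–NH2 gauche; 0.6 = 0.6 kcal/mol.
The minimum (0.0 kcal/mol) occurs with NH2 at 180°.

180°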